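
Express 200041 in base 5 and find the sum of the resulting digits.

200041 in base 5 is 22400131.
Digit sum: 2+2+4+0+0+1+3+1 = 13.

13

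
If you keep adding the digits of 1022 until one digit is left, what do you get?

1+0+2+2 = 5

5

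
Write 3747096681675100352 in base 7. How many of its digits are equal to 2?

3747096681675100352 in base 7 is 6465033433312464566204.
The digit 2 appears 2 times.

2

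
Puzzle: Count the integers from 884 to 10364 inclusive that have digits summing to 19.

The integers in [884, 10364] that have digits summing to 19: 892, 919, 928, 937, 946, 955, …, 10288, 10297.
631 qualify.

631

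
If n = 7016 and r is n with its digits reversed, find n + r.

Reverse of 7016 is 6107.
7016 + 6107 = 13123

13123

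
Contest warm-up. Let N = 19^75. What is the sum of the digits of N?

19^75 = 806343466664501958883962520287018859560965241046221848612532346349415118247222072013272915091499
Sum of its 96 digits: 406.

406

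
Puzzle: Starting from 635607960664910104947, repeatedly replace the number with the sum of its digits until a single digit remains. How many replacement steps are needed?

3

635607960664910104947 → 93 → 12 → 3 (3 steps)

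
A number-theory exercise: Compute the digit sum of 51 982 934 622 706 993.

85

5+1+9+8+2+9+3+4+6+2+2+7+0+6+9+9+3 = 85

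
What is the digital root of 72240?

7+2+2+4+0 = 15
1+5 = 6

6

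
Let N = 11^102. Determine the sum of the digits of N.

11^102 = 16674540931184946922783187978228460499279840752046544384107237838107532103558292289097540299192481699966121
Sum of its 107 digits: 505.

505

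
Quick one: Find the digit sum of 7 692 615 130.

7+6+9+2+6+1+5+1+3+0 = 40

40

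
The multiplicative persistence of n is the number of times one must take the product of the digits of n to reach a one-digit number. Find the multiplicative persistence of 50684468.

50684468 → 0 (1 step)

1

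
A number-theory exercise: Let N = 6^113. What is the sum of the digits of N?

6^113 = 8532794636488733058832740489676687102871474765106158220600648717419444560622670122582016
Sum of its 88 digits: 387.

387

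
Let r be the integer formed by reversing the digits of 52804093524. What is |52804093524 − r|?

Reverse of 52804093524 is 42539040825.
|52804093524 − 42539040825| = 10265052699

10265052699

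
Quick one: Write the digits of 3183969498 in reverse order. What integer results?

Reversing 3183969498 gives 8949693813.

8949693813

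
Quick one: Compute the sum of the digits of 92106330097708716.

69

9+2+1+0+6+3+3+0+0+9+7+7+0+8+7+1+6 = 69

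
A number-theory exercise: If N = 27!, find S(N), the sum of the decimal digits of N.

27! = 10888869450418352160768000000
Sum of its 29 digits: 108.

108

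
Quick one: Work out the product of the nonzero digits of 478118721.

4×7×8×1×1×8×7×2×1 = 25088

25088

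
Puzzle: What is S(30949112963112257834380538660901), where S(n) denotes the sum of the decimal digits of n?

3+0+9+4+9+1+1+2+9+6+3+1+1+2+2+5+7+8+3+4+3+8+0+5+3+8+6+6+0+9+0+1 = 129

129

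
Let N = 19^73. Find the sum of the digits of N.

19^73 = 2233638411813024816853081773648251688534529753590642239923912316757382599022775822751448518259
Sum of its 94 digits: 424.

424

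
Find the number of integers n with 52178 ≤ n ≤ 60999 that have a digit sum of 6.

1

The integers in [52178, 60999] that have a digit sum of 6: 60000.
1 qualifies.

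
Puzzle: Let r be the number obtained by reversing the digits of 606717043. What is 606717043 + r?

947434649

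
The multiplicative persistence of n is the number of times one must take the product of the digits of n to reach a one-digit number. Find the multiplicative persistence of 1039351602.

1039351602 → 0 (1 step)

1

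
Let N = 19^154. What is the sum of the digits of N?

910

19^154 = 84733383131609122733841870741746766627890486033914182248173919864508238228749955150740060249829941414486696475809945738982321016474401123955386150909532258216749655932761635971887615532789713637321
Sum of its 197 digits: 910.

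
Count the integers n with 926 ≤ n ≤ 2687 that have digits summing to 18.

The integers in [926, 2687] that have digits summing to 18: 927, 936, 945, 954, 963, 972, …, 2673, 2682.
112 qualify.

112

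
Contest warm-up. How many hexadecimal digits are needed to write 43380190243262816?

43380190243262816 in base 16 is 9A1E0D9DBD1160, which has 14 digits.

14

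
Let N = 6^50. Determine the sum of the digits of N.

171

6^50 = 808281277464764060643139600456536293376
Sum of its 39 digits: 171.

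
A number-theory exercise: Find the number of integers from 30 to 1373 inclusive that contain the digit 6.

The integers in [30, 1373] that contain the digit 6: 36, 46, 56, 60, 61, 62, …, 1368, 1369.
341 qualify.

341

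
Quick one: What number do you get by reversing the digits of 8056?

Reversing 8056 gives 6508.

6508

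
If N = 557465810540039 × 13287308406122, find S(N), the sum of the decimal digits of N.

106

557465810540039 × 13287308406122 = 7407220150514274433153718758
Sum of its 28 digits: 106.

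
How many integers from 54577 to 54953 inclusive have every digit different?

The integers in [54577, 54953] that have every digit different: 54601, 54602, 54603, 54607, 54608, 54609, …, 54937, 54938.
150 qualify.

150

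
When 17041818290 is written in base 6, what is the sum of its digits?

35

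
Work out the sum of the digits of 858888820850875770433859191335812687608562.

8+5+8+8+8+8+8+2+0+8+5+0+8+7+5+7+7+0+4+3+3+8+5+9+1+9+1+3+3+5+8+1+2+6+8+7+6+0+8+5+6+2 = 215

215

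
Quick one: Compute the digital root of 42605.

4+2+6+0+5 = 17
1+7 = 8

8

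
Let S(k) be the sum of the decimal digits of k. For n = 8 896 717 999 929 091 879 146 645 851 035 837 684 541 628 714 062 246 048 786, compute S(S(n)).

First digit sum: 302.
3+0+2 = 5.

5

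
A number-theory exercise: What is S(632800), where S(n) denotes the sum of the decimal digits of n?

19

6+3+2+8+0+0 = 19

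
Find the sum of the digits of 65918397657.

66

6+5+9+1+8+3+9+7+6+5+7 = 66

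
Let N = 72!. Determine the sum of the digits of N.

72! = 61234458376886086861524070385274672740778091784697328983823014963978384987221689274204160000000000000000
Sum of its 104 digits: 432.

432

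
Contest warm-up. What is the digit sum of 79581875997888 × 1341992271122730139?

79581875997888 × 1341992271122730139 = 106798262510613203026749557946432
Sum of its 33 digits: 135.

135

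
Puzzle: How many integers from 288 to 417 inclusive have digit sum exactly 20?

The integers in [288, 417] that have digit sum exactly 20: 299, 389, 398.
3 qualify.

3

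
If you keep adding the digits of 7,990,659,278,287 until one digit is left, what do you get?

7+9+9+0+6+5+9+2+7+8+2+8+7 = 79
7+9 = 16
1+6 = 7
(Equivalently, 7,990,659,278,287 mod 9 = 7.)

7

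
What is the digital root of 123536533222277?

1+2+3+5+3+6+5+3+3+2+2+2+2+7+7 = 53
5+3 = 8

8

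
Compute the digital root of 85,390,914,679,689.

3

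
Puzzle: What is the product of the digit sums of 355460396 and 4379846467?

2378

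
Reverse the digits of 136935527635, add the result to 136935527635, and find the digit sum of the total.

56

Reversal of 136935527635 is 536725539631; 136935527635 + 536725539631 = 673661067266.
Digit sum of 673661067266: 6+7+3+6+6+1+0+6+7+2+6+6 = 56.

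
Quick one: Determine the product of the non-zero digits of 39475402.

30240

3×9×4×7×5×4×2 = 30240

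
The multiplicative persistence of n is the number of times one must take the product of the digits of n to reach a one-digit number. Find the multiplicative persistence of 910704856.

1

910704856 → 0 (1 step)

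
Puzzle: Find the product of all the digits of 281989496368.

2×8×1×9×8×9×4×9×6×3×6×8 = 322486272

322486272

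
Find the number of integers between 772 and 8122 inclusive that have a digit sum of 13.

389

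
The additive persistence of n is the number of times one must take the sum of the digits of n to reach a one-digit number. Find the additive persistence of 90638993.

3

90638993 → 47 → 11 → 2 (3 steps)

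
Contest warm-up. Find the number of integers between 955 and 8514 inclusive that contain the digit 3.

2808

The integers in [955, 8514] that contain the digit 3: 963, 973, 983, 993, 1003, 1013, …, 8503, 8513.
2808 qualify.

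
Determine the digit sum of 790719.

7+9+0+7+1+9 = 33

33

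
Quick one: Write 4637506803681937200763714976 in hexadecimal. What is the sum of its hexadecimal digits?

161

4637506803681937200763714976 in base 16 is EFC0E4392CB3522B6913DA0.
Digit sum: 14+15+12+0+14+4+3+9+2+12+11+3+5+2+2+11+6+9+1+3+13+10+0 = 161.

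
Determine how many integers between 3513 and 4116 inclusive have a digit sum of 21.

42

The integers in [3513, 4116] that have a digit sum of 21: 3549, 3558, 3567, 3576, 3585, 3594, …, 4089, 4098.
42 qualify.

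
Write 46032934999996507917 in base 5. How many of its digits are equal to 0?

4

46032934999996507917 in base 5 is 11042123012324014443101223132.
The digit 0 appears 4 times.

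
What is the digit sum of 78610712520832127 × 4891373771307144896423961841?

78610712520832127 × 4891373771307144896423961841 = 384514377368164436256965740883527531414865807
Sum of its 45 digits: 212.

212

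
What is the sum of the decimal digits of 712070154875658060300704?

86

7+1+2+0+7+0+1+5+4+8+7+5+6+5+8+0+6+0+3+0+0+7+0+4 = 86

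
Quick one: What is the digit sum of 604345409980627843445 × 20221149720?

604345409980627843445 × 20221149720 = 12220559017813057921902065585400
Sum of its 32 digits: 114.

114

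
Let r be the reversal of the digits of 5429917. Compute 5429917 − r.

-1769328

Reverse of 5429917 is 7199245.
5429917 − 7199245 = -1769328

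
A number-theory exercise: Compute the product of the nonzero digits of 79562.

7×9×5×6×2 = 3780

3780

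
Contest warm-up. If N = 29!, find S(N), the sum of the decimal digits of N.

126

29! = 8841761993739701954543616000000
Sum of its 31 digits: 126.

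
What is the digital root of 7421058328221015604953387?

6

7+4+2+1+0+5+8+3+2+8+2+2+1+0+1+5+6+0+4+9+5+3+3+8+7 = 96
9+6 = 15
1+5 = 6
(Equivalently, 7421058328221015604953387 mod 9 = 6.)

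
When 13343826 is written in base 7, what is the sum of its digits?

30

13343826 in base 7 is 221264166.
Digit sum: 2+2+1+2+6+4+1+6+6 = 30.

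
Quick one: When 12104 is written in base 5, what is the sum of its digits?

12104 in base 5 is 341404.
Digit sum: 3+4+1+4+0+4 = 16.

16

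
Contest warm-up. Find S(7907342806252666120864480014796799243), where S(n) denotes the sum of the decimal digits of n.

7+9+0+7+3+4+2+8+0+6+2+5+2+6+6+6+1+2+0+8+6+4+4+8+0+0+1+4+7+9+6+7+9+9+2+4+3 = 167

167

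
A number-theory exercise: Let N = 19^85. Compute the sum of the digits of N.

19^85 = 4943745220665013416622130055650473263726757930236695311442483036762574572597089739422226505532147191437533699
Sum of its 109 digits: 460.

460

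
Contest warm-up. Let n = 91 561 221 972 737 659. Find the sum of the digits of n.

9+1+5+6+1+2+2+1+9+7+2+7+3+7+6+5+9 = 82

82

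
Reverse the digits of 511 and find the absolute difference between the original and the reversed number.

Reverse of 511 is 115.
|511 − 115| = 396

396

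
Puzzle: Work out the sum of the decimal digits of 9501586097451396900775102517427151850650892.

185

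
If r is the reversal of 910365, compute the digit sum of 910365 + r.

Reversal of 910365 is 563019; 910365 + 563019 = 1473384.
Digit sum of 1473384: 1+4+7+3+3+8+4 = 30.

30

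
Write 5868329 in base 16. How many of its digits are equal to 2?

1

5868329 in base 16 is 598B29.
The digit 2 appears 1 time.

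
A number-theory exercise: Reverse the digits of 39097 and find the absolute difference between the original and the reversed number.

39996

Reverse of 39097 is 79093.
|39097 − 79093| = 39996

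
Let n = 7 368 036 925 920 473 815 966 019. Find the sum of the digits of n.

7+3+6+8+0+3+6+9+2+5+9+2+0+4+7+3+8+1+5+9+6+6+0+1+9 = 119

119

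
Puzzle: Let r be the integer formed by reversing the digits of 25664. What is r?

Reversing 25664 gives 46652.

46652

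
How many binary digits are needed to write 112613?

112613 in base 2 is 11011011111100101, which has 17 digits.

17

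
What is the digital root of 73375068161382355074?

7+3+3+7+5+0+6+8+1+6+1+3+8+2+3+5+5+0+7+4 = 84
8+4 = 12
1+2 = 3

3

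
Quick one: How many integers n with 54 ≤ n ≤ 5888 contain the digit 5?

2235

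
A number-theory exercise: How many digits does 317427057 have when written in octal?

317427057 in base 8 is 2272706561, which has 10 digits.

10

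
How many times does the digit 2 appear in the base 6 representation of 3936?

3936 in base 6 is 30120.
The digit 2 appears 1 time.

1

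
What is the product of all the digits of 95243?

9×5×2×4×3 = 1080

1080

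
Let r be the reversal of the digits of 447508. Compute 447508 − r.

-358236

Reverse of 447508 is 805744.
447508 − 805744 = -358236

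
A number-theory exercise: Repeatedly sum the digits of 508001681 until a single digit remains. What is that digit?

2

5+0+8+0+0+1+6+8+1 = 29
2+9 = 11
1+1 = 2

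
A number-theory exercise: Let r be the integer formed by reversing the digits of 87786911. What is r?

11968778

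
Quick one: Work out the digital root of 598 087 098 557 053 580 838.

3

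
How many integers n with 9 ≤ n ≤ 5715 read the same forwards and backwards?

147

The integers in [9, 5715] that read the same forwards and backwards: 9, 11, 22, 33, 44, 55, …, 5555, 5665.
147 qualify.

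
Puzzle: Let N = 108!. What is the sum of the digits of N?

108! = 1324641819451828974499891837121832599810209360673358065686551152497461815091591578895743130235002378688844343005686404521144382704205360039762937774080000000000000000000000000
Sum of its 175 digits: 666.

666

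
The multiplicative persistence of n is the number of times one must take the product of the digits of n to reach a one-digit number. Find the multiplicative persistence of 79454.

2

79454 → 5040 → 0 (2 steps)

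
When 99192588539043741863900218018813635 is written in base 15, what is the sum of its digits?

99192588539043741863900218018813635 in base 15 is 7B5D3B5C55E0B9E64B8006C9071C40.
Digit sum: 7+11+5+13+3+11+5+12+5+5+14+0+11+9+14+6+4+11+8+0+0+6+12+9+0+7+1+12+4+0 = 205.

205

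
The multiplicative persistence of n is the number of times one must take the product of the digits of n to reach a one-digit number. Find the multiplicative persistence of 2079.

1

2079 → 0 (1 step)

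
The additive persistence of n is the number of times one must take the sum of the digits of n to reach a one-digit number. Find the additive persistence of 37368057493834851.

37368057493834851 → 84 → 12 → 3 (3 steps)

3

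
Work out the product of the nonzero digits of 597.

5×9×7 = 315

315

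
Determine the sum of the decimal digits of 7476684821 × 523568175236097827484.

7476684821 × 523568175236097827484 = 3914554228546400718020699420364
Sum of its 31 digits: 123.

123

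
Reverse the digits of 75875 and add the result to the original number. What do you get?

133732

Reverse of 75875 is 57857.
75875 + 57857 = 133732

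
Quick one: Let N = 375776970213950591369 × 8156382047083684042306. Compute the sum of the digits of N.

375776970213950591369 × 8156382047083684042306 = 3064980533560566888260149495502517114456914
Sum of its 43 digits: 188.

188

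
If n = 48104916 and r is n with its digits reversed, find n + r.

Reverse of 48104916 is 61940184.
48104916 + 61940184 = 110045100

110045100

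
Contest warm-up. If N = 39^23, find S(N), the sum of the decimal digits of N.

162

39^23 = 3930845384060594378570153036669740119
Sum of its 37 digits: 162.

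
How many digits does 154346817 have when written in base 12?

8

154346817 in base 12 is 438350A9, which has 8 digits.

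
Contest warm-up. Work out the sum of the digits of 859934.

38

8+5+9+9+3+4 = 38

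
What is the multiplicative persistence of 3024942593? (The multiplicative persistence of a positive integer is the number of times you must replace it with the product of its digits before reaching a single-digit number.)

3024942593 → 0 (1 step)

1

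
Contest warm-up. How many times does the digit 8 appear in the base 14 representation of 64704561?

2

64704561 in base 14 is 8844545.
The digit 8 appears 2 times.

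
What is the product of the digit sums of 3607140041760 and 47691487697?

S(3607140041760) = 3+6+0+7+1+4+0+0+4+1+7+6+0 = 39.
S(47691487697) = 4+7+6+9+1+4+8+7+6+9+7 = 68.
39 · 68 = 2652.

2652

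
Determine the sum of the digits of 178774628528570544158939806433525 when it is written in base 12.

153

178774628528570544158939806433525 in base 12 is 9054A27960581429203225A68BA445.
Digit sum: 9+0+5+4+10+2+7+9+6+0+5+8+1+4+2+9+2+0+3+2+2+5+10+6+8+11+10+4+4+5 = 153.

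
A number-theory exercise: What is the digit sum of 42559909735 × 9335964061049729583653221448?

42559909735 × 9335964061049729583653221448 = 397337787727480520426440236368845996280
Sum of its 39 digits: 188.

188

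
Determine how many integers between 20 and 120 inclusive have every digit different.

The integers in [20, 120] that have every digit different: 20, 21, 23, 24, 25, 26, …, 109, 120.
81 qualify.

81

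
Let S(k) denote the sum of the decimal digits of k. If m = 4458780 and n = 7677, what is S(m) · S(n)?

S(4458780) = 4+4+5+8+7+8+0 = 36.
S(7677) = 7+6+7+7 = 27.
36 · 27 = 972.

972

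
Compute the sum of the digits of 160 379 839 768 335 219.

1+6+0+3+7+9+8+3+9+7+6+8+3+3+5+2+1+9 = 90

90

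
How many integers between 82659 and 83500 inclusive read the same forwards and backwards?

8

The integers in [82659, 83500] that read the same forwards and backwards: 82728, 82828, 82928, 83038, 83138, 83238, 83338, 83438.
8 qualify.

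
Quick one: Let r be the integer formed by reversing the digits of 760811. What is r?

118067

Reversing 760811 gives 118067.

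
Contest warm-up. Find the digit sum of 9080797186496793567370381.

9+0+8+0+7+9+7+1+8+6+4+9+6+7+9+3+5+6+7+3+7+0+3+8+1 = 133

133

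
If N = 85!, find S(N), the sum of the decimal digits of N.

85! = 281710411438055027694947944226061159480056634330574206405101912752560026159795933451040286452340924018275123200000000000000000000
Sum of its 129 digits: 414.

414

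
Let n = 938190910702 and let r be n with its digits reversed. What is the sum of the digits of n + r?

26

Reversal of 938190910702 is 207019091839; 938190910702 + 207019091839 = 1145210002541.
Digit sum of 1145210002541: 1+1+4+5+2+1+0+0+0+2+5+4+1 = 26.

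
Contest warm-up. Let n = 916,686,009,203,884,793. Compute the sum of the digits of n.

9+1+6+6+8+6+0+0+9+2+0+3+8+8+4+7+9+3 = 89

89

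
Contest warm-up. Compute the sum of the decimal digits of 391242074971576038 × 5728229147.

129

391242074971576038 × 5728229147 = 2241124257384941057398379586
Sum of its 28 digits: 129.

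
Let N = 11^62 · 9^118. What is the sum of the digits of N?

810

11^62 · 9^118 = 1468799762557756189892939079772915529056745174441641844075588443646646232012319816361823384280483914452165456856044701074835670246444573032248154264597608957432631986270501709241
Sum of its 178 digits: 810.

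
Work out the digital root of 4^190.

The digital root of n equals n mod 9 (or 9 when 9 | n), so we need 4^190 mod 9.
4^190 ≡ 4 (mod 9), so the digital root is 4.

4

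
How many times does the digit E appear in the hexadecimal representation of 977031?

2

977031 in base 16 is EE887.
The digit E appears 2 times.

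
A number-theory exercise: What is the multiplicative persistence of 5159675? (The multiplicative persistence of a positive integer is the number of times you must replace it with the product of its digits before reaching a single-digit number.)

2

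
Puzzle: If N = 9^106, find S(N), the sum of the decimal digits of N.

9^106 = 141158163862183763292171284564016760661754655311572624335224092241585052457078933432718798844642935441
Sum of its 102 digits: 432.

432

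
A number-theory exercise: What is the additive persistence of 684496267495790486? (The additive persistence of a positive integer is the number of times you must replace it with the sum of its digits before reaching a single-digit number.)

2

684496267495790486 → 104 → 5 (2 steps)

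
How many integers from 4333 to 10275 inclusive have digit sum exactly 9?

62

The integers in [4333, 10275] that have digit sum exactly 9: 4401, 4410, 4500, 5004, 5013, 5022, …, 10251, 10260.
62 qualify.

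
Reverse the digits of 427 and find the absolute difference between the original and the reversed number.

297

Reverse of 427 is 724.
|427 − 724| = 297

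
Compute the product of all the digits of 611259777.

6×1×1×2×5×9×7×7×7 = 185220

185220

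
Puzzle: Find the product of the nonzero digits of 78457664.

1128960

7×8×4×5×7×6×6×4 = 1128960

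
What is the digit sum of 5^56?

5^56 = 1387778780781445675529539585113525390625
Sum of its 40 digits: 196.

196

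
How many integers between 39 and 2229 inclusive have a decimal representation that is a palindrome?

The integers in [39, 2229] that have a decimal representation that is a palindrome: 44, 55, 66, 77, 88, 99, …, 2112, 2222.
109 qualify.

109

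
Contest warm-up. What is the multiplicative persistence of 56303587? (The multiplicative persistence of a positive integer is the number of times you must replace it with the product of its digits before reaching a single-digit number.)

1

56303587 → 0 (1 step)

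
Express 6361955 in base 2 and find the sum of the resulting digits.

10

6361955 in base 2 is 11000010001001101100011.
Digit sum: 1+1+0+0+0+0+1+0+0+0+1+0+0+1+1+0+1+1+0+0+0+1+1 = 10.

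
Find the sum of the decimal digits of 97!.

648

97! = 96192759682482119853328425949563698712343813919172976158104477319333745612481875498805879175589072651261284189679678167647067832320000000000000000000000
Sum of its 152 digits: 648.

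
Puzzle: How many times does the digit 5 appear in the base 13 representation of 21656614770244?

1

21656614770244 in base 13 is C1129651300C.
The digit 5 appears 1 time.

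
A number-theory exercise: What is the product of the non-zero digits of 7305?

105

7×3×5 = 105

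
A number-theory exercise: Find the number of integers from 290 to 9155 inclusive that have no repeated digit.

The integers in [290, 9155] that have no repeated digit: 290, 291, 293, 294, 295, 296, …, 9153, 9154.
4632 qualify.

4632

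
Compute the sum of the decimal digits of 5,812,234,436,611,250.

53

5+8+1+2+2+3+4+4+3+6+6+1+1+2+5+0 = 53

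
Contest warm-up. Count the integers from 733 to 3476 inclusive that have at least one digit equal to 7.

The integers in [733, 3476] that have at least one digit equal to 7: 733, 734, 735, 736, 737, 738, …, 3475, 3476.
737 qualify.

737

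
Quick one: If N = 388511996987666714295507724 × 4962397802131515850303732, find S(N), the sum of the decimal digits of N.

259

388511996987666714295507724 × 4962397802131515850303732 = 1927951079953323409765623461367961483969828552025968
Sum of its 52 digits: 259.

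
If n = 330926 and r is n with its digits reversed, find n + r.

959959

Reverse of 330926 is 629033.
330926 + 629033 = 959959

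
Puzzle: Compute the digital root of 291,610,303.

7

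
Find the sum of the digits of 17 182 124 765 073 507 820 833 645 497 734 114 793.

164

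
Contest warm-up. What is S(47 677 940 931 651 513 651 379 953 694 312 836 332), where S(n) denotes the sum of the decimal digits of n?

176

4+7+6+7+7+9+4+0+9+3+1+6+5+1+5+1+3+6+5+1+3+7+9+9+5+3+6+9+4+3+1+2+8+3+6+3+3+2 = 176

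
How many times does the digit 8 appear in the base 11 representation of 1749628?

1

1749628 in base 11 is A95581.
The digit 8 appears 1 time.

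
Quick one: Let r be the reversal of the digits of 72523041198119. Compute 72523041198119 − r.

Reverse of 72523041198119 is 91189114032527.
72523041198119 − 91189114032527 = -18666072834408

-18666072834408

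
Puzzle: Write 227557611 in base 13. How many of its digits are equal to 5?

227557611 in base 13 is 381B5698.
The digit 5 appears 1 time.

1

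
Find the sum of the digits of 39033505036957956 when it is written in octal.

49

39033505036957956 in base 8 is 2125314203204174404.
Digit sum: 2+1+2+5+3+1+4+2+0+3+2+0+4+1+7+4+4+0+4 = 49.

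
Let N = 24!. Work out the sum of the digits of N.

24! = 620448401733239439360000
Sum of its 24 digits: 81.

81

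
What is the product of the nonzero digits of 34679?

3×4×6×7×9 = 4536

4536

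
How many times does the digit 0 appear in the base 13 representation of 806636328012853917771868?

1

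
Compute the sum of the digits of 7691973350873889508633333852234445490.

177

7+6+9+1+9+7+3+3+5+0+8+7+3+8+8+9+5+0+8+6+3+3+3+3+3+8+5+2+2+3+4+4+4+5+4+9+0 = 177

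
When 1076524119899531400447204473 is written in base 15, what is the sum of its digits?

1076524119899531400447204473 in base 15 is E5C63AD40D38EDBB84AA8B8.
Digit sum: 14+5+12+6+3+10+13+4+0+13+3+8+14+13+11+11+8+4+10+10+8+11+8 = 199.

199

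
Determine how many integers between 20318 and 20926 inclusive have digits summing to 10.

19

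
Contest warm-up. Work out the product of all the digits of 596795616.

5×9×6×7×9×5×6×1×6 = 3061800

3061800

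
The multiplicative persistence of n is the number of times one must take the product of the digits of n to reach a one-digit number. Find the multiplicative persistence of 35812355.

2

35812355 → 18000 → 0 (2 steps)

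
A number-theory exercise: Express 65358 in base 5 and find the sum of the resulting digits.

65358 in base 5 is 4042413.
Digit sum: 4+0+4+2+4+1+3 = 18.

18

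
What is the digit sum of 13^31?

184

13^31 = 34059943367449284484947168626829637
Sum of its 35 digits: 184.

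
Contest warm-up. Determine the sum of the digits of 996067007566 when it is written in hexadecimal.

91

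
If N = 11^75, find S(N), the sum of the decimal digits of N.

359

11^75 = 1271895371395064854067857972733284130756282088215517559832718476724993711303251
Sum of its 79 digits: 359.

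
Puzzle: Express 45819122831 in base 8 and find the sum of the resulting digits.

34

45819122831 in base 8 is 525302052217.
Digit sum: 5+2+5+3+0+2+0+5+2+2+1+7 = 34.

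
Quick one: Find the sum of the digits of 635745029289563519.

89

6+3+5+7+4+5+0+2+9+2+8+9+5+6+3+5+1+9 = 89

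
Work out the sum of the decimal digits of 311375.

3+1+1+3+7+5 = 20

20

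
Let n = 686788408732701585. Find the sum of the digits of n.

93

6+8+6+7+8+8+4+0+8+7+3+2+7+0+1+5+8+5 = 93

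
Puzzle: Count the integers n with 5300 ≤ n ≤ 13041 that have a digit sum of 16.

465

The integers in [5300, 13041] that have a digit sum of 16: 5308, 5317, 5326, 5335, 5344, 5353, …, 12940, 13039.
465 qualify.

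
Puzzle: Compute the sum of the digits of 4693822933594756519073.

110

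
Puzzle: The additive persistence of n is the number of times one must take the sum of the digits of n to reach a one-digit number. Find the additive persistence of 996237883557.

2

996237883557 → 72 → 9 (2 steps)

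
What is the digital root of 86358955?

4

8+6+3+5+8+9+5+5 = 49
4+9 = 13
1+3 = 4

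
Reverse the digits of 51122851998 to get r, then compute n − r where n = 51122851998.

Reverse of 51122851998 is 89915822115.
51122851998 − 89915822115 = -38792970117

-38792970117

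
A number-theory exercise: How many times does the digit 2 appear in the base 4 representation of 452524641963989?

8

452524641963989 in base 4 is 1212321012122202110333111.
The digit 2 appears 8 times.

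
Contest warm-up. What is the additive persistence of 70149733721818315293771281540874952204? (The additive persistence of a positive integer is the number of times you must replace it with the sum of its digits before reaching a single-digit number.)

2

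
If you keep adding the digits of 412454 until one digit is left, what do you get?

2

4+1+2+4+5+4 = 20
2+0 = 2
(Equivalently, 412454 mod 9 = 2.)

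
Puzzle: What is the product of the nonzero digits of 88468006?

73728

8×8×4×6×8×6 = 73728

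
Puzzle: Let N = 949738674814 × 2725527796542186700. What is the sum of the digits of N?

163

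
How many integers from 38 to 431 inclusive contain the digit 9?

The integers in [38, 431] that contain the digit 9: 39, 49, 59, 69, 79, 89, …, 419, 429.
76 qualify.

76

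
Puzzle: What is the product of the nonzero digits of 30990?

243

3×9×9 = 243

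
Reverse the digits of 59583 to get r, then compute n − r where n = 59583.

20988

Reverse of 59583 is 38595.
59583 − 38595 = 20988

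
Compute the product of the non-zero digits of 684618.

6×8×4×6×1×8 = 9216

9216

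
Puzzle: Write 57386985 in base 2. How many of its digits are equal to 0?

57386985 in base 2 is 11011010111010011111101001.
The digit 0 appears 9 times.

9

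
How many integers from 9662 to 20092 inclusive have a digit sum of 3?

12

The integers in [9662, 20092] that have a digit sum of 3: 10002, 10011, 10020, 10101, 10110, 10200, …, 20001, 20010.
12 qualify.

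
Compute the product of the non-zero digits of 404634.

4×4×6×3×4 = 1152

1152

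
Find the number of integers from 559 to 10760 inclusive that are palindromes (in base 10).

142

The integers in [559, 10760] that are palindromes (in base 10): 565, 575, 585, 595, 606, 616, …, 10601, 10701.
142 qualify.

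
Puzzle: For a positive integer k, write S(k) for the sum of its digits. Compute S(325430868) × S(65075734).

S(325430868) = 3+2+5+4+3+0+8+6+8 = 39.
S(65075734) = 6+5+0+7+5+7+3+4 = 37.
39 · 37 = 1443.

1443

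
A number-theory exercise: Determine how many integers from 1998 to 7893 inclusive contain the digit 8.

1602

The integers in [1998, 7893] that contain the digit 8: 1998, 2008, 2018, 2028, 2038, 2048, …, 7892, 7893.
1602 qualify.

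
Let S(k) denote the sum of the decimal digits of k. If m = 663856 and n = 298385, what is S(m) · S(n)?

1190

S(663856) = 6+6+3+8+5+6 = 34.
S(298385) = 2+9+8+3+8+5 = 35.
34 · 35 = 1190.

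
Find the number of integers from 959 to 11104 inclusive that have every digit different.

4896

The integers in [959, 11104] that have every digit different: 960, 961, 962, 963, 964, 965, …, 10986, 10987.
4896 qualify.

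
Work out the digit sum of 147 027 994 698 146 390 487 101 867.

1+4+7+0+2+7+9+9+4+6+9+8+1+4+6+3+9+0+4+8+7+1+0+1+8+6+7 = 131

131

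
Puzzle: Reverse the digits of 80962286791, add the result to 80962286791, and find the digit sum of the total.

44

Reversal of 80962286791 is 19768226908; 80962286791 + 19768226908 = 100730513699.
Digit sum of 100730513699: 1+0+0+7+3+0+5+1+3+6+9+9 = 44.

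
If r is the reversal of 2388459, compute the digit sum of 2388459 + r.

33

Reversal of 2388459 is 9548832; 2388459 + 9548832 = 11937291.
Digit sum of 11937291: 1+1+9+3+7+2+9+1 = 33.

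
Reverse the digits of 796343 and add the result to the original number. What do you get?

1140040

Reverse of 796343 is 343697.
796343 + 343697 = 1140040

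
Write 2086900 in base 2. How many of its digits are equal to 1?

2086900 in base 2 is 111111101011111110100.
The digit 1 appears 16 times.

16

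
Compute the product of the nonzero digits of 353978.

3×5×3×9×7×8 = 22680

22680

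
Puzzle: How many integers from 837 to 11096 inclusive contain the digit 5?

The integers in [837, 11096] that contain the digit 5: 845, 850, 851, 852, 853, 854, …, 11085, 11095.
3492 qualify.

3492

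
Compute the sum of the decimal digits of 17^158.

17^158 = 257590343219444812334126125943869207082523159110732011996017454567504773416028744310294903357081950599846073333759720843950791588723965809522065732880579232013754128947519277816901623083739331809
Sum of its 195 digits: 847.

847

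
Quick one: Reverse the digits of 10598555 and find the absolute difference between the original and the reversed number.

44990946

Reverse of 10598555 is 55589501.
|10598555 − 55589501| = 44990946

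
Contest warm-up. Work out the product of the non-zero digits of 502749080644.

5×2×7×4×9×8×6×4×4 = 1935360

1935360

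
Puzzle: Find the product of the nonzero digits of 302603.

108

3×2×6×3 = 108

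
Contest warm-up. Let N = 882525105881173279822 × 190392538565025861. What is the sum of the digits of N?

186

882525105881173279822 × 190392538565025861 = 168026195256084814967720864357619476742
Sum of its 39 digits: 186.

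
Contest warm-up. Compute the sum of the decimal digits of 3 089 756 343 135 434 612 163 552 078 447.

129

3+0+8+9+7+5+6+3+4+3+1+3+5+4+3+4+6+1+2+1+6+3+5+5+2+0+7+8+4+4+7 = 129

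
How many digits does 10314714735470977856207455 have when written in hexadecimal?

21

10314714735470977856207455 in base 16 is 88839CE65A20160E27A5F, which has 21 digits.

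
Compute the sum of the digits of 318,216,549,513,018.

3+1+8+2+1+6+5+4+9+5+1+3+0+1+8 = 57

57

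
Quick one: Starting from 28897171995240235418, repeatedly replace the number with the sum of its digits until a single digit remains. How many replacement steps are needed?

3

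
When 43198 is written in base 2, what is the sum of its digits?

9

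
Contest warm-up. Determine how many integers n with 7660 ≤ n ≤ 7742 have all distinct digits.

The integers in [7660, 7742] that have all distinct digits: 7680, 7681, 7682, 7683, 7684, 7685, …, 7695, 7698.
14 qualify.

14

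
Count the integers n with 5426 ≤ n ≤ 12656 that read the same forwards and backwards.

73

The integers in [5426, 12656] that read the same forwards and backwards: 5445, 5555, 5665, 5775, 5885, 5995, …, 12521, 12621.
73 qualify.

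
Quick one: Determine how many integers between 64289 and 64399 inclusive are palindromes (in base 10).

1

The integers in [64289, 64399] that are palindromes (in base 10): 64346.
1 qualifies.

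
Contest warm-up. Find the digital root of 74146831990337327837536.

7+4+1+4+6+8+3+1+9+9+0+3+3+7+3+2+7+8+3+7+5+3+6 = 109
1+0+9 = 10
1+0 = 1
(Equivalently, 74146831990337327837536 mod 9 = 1.)

1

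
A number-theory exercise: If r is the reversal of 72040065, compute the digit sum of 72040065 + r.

Reversal of 72040065 is 56004027; 72040065 + 56004027 = 128044092.
Digit sum of 128044092: 1+2+8+0+4+4+0+9+2 = 30.

30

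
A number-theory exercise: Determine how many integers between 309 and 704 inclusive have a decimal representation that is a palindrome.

The integers in [309, 704] that have a decimal representation that is a palindrome: 313, 323, 333, 343, 353, 363, …, 686, 696.
39 qualify.

39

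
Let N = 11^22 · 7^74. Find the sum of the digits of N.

11^22 · 7^74 = 28047492110814793122652757121877761615432921220781840112118773812956957012973921565529
Sum of its 86 digits: 361.

361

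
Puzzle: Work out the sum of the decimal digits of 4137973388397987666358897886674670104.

211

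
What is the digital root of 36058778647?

7

3+6+0+5+8+7+7+8+6+4+7 = 61
6+1 = 7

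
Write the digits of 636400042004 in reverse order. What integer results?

Reversing 636400042004 gives 400240004636.

400240004636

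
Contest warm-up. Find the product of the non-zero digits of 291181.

144

2×9×1×1×8×1 = 144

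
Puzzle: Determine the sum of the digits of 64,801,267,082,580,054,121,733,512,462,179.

6+4+8+0+1+2+6+7+0+8+2+5+8+0+0+5+4+1+2+1+7+3+3+5+1+2+4+6+2+1+7+9 = 120

120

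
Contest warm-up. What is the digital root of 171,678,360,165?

6

1+7+1+6+7+8+3+6+0+1+6+5 = 51
5+1 = 6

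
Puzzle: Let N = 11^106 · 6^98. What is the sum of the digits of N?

11^106 · 6^98 = 4430443110879781000701702178879480333631231131448442195108917868354454939813137632312233220256038308860382697428914529259933483391986898808292199963282805358676738790810252749054752587776
Sum of its 187 digits: 846.

846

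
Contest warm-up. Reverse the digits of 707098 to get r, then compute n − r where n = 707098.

Reverse of 707098 is 890707.
707098 − 890707 = -183609

-183609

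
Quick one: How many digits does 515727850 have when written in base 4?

15

515727850 in base 4 is 132233112013222, which has 15 digits.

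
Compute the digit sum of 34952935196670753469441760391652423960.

3+4+9+5+2+9+3+5+1+9+6+6+7+0+7+5+3+4+6+9+4+4+1+7+6+0+3+9+1+6+5+2+4+2+3+9+6+0 = 175

175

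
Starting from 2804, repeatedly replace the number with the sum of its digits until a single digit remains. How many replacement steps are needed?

2

2804 → 14 → 5 (2 steps)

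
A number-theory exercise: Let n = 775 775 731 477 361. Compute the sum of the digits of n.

77

7+7+5+7+7+5+7+3+1+4+7+7+3+6+1 = 77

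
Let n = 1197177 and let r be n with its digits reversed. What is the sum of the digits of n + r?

Reversal of 1197177 is 7717911; 1197177 + 7717911 = 8915088.
Digit sum of 8915088: 8+9+1+5+0+8+8 = 39.

39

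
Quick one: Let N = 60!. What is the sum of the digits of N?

60! = 8320987112741390144276341183223364380754172606361245952449277696409600000000000000
Sum of its 82 digits: 288.

288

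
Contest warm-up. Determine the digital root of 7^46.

7

The digital root of n equals n mod 9 (or 9 when 9 | n), so we need 7^46 mod 9.
7^46 ≡ 7 (mod 9), so the digital root is 7.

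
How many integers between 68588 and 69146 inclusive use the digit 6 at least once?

559

The integers in [68588, 69146] that use the digit 6 at least once: 68588, 68589, 68590, 68591, 68592, 68593, …, 69145, 69146.
559 qualify.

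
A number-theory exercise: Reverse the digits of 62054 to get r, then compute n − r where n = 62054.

17028

Reverse of 62054 is 45026.
62054 − 45026 = 17028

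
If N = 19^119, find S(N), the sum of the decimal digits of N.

667

19^119 = 148483608503052950009621385563139543468649964072922220255270061385012532361207658886096608998707358679840406075295745638380917426402026905421934013185979
Sum of its 153 digits: 667.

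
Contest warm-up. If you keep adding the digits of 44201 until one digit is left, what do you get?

2

4+4+2+0+1 = 11
1+1 = 2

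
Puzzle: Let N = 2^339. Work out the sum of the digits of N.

467

2^339 = 1119872371088902105278721140284222139060822748617324767449994550481895935590080472690438746635803557888
Sum of its 103 digits: 467.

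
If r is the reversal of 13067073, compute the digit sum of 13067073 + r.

18

Reversal of 13067073 is 37076031; 13067073 + 37076031 = 50143104.
Digit sum of 50143104: 5+0+1+4+3+1+0+4 = 18.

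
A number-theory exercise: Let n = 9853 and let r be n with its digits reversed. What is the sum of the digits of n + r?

Reversal of 9853 is 3589; 9853 + 3589 = 13442.
Digit sum of 13442: 1+3+4+4+2 = 14.

14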